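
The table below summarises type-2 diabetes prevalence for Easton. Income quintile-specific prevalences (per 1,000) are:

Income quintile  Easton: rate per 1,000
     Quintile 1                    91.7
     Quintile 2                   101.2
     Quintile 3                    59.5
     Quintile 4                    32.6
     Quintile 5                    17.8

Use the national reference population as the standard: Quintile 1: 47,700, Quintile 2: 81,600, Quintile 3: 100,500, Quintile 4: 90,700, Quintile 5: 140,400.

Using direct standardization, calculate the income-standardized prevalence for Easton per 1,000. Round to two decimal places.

Standard total = 460,900; weights = 0.1035, 0.1770, 0.2181, 0.1968, 0.3046.
Standardized rate: 0.1035×91.7 + 0.1770×101.2 + 0.2181×59.5 + 0.1968×32.6 + 0.3046×17.8 = 52.2189 per 1,000.

52.22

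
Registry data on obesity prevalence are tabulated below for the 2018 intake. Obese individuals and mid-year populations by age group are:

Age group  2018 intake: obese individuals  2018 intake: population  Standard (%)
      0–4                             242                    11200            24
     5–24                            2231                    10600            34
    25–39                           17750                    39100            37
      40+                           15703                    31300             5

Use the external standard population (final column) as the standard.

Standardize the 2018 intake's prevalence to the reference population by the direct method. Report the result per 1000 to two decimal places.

Age-specific rates per 1000 for the 2018 intake: 21.607, 210.472, 453.964, 501.693.
Standard weights: 0.24, 0.34, 0.37, 0.05.
Standardized rate: 0.2400×21.607 + 0.3400×210.472 + 0.3700×453.964 + 0.0500×501.693 = 269.7975 per 1000.

269.80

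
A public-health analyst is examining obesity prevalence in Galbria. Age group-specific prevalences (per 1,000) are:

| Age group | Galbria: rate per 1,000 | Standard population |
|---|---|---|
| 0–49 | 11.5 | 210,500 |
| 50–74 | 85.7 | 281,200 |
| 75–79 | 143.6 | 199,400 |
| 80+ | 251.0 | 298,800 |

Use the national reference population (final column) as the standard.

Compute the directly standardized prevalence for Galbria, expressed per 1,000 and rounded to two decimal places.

Standard total = 989,900; weights = 0.2126, 0.2841, 0.2014, 0.3018.
Standardized rate: 0.2126×11.5 + 0.2841×85.7 + 0.2014×143.6 + 0.3018×251.0 = 131.4802 per 1,000.

131.48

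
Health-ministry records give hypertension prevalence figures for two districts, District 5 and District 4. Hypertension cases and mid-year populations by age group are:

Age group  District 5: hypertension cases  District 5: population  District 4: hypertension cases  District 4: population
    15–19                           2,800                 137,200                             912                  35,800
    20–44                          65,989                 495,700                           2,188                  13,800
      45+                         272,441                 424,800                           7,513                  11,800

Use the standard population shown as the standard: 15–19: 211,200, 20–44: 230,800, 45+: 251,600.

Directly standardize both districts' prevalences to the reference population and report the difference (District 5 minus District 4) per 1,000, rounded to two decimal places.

-8.32

Age-specific rates per 1,000 for District 5: 20.408, 133.123, 641.339.
For District 4: 25.475, 158.551, 636.695.
Standard total = 693,600; weights = 0.3045, 0.3328, 0.3627.
District 5: 0.3045×20.408 + 0.3328×133.123 + 0.3627×641.339 = 283.1545 per 1,000.
District 4: 0.3045×25.475 + 0.3328×158.551 + 0.3627×636.695 = 291.4738 per 1,000.
Difference = 283.1545 − 291.4738 = -8.3193.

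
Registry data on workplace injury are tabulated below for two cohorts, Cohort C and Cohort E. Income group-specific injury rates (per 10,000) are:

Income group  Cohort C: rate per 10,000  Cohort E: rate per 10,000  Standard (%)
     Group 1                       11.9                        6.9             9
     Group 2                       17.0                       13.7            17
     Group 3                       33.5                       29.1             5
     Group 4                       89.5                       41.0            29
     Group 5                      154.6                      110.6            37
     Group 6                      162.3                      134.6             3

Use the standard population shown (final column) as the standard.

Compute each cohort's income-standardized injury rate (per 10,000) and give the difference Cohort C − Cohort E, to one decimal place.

32.4

Standard weights: 0.09, 0.17, 0.05, 0.29, 0.37, 0.03.
Cohort C: 0.0900×11.9 + 0.1700×17.0 + 0.0500×33.5 + 0.2900×89.5 + 0.3700×154.6 + 0.0300×162.3 = 93.6620 per 10,000.
Cohort E: 0.0900×6.9 + 0.1700×13.7 + 0.0500×29.1 + 0.2900×41.0 + 0.3700×110.6 + 0.0300×134.6 = 61.2550 per 10,000.
Difference = 93.6620 − 61.2550 = 32.4070.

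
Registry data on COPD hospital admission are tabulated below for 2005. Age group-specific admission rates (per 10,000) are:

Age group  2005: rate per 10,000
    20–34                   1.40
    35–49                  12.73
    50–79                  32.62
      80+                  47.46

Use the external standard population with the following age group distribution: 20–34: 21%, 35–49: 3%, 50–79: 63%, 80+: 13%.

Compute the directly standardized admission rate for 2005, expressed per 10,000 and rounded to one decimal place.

27.4

Standard weights: 0.21, 0.03, 0.63, 0.13.
Standardized rate: 0.2100×1.40 + 0.0300×12.73 + 0.6300×32.62 + 0.1300×47.46 = 27.3963 per 10,000.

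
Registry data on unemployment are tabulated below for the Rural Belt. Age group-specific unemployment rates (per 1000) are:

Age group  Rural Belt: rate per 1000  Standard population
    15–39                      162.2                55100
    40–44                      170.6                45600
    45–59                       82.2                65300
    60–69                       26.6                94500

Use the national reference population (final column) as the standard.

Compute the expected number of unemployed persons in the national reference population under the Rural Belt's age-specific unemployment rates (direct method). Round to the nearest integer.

Expected unemployed persons = Σ (standard pop × age-specific rate ÷ 1000)
= 55100×162.2/1000 + 45600×170.6/1000 + 65300×82.2/1000 + 94500×26.6/1000
= 8937.22 + 7779.36 + 5367.66 + 2513.70 = 24597.94.

24598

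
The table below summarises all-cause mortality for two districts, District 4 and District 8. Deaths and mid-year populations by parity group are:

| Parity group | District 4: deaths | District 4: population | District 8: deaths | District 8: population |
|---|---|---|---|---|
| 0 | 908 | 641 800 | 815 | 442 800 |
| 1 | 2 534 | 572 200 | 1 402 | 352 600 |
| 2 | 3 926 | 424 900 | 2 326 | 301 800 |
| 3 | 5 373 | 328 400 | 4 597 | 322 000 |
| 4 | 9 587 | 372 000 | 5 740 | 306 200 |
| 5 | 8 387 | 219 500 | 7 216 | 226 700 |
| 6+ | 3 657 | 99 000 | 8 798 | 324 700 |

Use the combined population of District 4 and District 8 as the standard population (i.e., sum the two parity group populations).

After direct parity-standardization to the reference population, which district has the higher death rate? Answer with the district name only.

Parity-specific rates per 1 000 for District 4: 1.415, 4.429, 9.240, 16.361, 25.772, 38.210, 36.939.
For District 8: 1.841, 3.976, 7.707, 14.276, 18.746, 31.831, 27.096.
Combined standard total = 4 934 600; weights = 0.2198, 0.1874, 0.1473, 0.1318, 0.1374, 0.0904, 0.0859.
District 4: 0.2198×1.415 + 0.1874×4.429 + 0.1473×9.240 + 0.1318×16.361 + 0.1374×25.772 + 0.0904×38.210 + 0.0859×36.939 = 14.8268 per 1 000.
District 8: 0.2198×1.841 + 0.1874×3.976 + 0.1473×7.707 + 0.1318×14.276 + 0.1374×18.746 + 0.0904×31.831 + 0.0859×27.096 = 11.9475 per 1 000.
The crude rates (12.93 vs 13.57) would put District 8 higher, but that reflects its parity composition; once standardized to a common parity structure, District 4 has the higher underlying rate.

District 4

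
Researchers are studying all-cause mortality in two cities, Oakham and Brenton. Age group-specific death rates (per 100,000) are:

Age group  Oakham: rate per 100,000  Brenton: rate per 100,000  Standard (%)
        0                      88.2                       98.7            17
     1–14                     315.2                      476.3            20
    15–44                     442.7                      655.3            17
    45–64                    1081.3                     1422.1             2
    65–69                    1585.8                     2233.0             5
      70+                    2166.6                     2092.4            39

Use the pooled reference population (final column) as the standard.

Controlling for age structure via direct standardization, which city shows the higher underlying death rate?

Brenton

Standard weights: 0.17, 0.20, 0.17, 0.02, 0.05, 0.39.
Oakham: 0.1700×88.2 + 0.2000×315.2 + 0.1700×442.7 + 0.0200×1081.3 + 0.0500×1585.8 + 0.3900×2166.6 = 1099.1830 per 100,000.
Brenton: 0.1700×98.7 + 0.2000×476.3 + 0.1700×655.3 + 0.0200×1422.1 + 0.0500×2233.0 + 0.3900×2092.4 = 1179.5680 per 100,000.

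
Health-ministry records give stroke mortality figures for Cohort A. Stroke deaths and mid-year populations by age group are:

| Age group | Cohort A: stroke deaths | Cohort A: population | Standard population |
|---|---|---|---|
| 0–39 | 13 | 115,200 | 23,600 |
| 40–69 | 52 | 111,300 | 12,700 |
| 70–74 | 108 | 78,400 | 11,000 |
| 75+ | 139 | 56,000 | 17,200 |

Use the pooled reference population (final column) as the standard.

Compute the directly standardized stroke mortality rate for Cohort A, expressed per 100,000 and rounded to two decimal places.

103.01

Age-specific rates per 100,000 for Cohort A: 11.28, 46.72, 137.76, 248.21.
Standard total = 64,500; weights = 0.3659, 0.1969, 0.1705, 0.2667.
Standardized rate: 0.3659×11.28 + 0.1969×46.72 + 0.1705×137.76 + 0.2667×248.21 = 103.0118 per 100,000.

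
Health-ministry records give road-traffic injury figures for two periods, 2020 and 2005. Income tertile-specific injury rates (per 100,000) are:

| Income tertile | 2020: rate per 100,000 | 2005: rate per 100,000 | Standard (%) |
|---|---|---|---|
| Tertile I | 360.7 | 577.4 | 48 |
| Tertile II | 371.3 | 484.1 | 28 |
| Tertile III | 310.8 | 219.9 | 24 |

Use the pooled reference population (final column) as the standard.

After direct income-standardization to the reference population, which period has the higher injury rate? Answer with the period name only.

Standard weights: 0.48, 0.28, 0.24.
2020: 0.4800×360.7 + 0.2800×371.3 + 0.2400×310.8 = 351.6920 per 100,000.
2005: 0.4800×577.4 + 0.2800×484.1 + 0.2400×219.9 = 465.4760 per 100,000.

2005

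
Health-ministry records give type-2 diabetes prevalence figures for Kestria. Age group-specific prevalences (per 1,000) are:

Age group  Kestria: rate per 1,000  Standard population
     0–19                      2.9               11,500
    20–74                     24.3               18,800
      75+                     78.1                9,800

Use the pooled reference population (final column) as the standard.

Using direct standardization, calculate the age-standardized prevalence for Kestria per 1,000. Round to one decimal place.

Standard total = 40,100; weights = 0.2868, 0.4688, 0.2444.
Standardized rate: 0.2868×2.9 + 0.4688×24.3 + 0.2444×78.1 = 31.3110 per 1,000.

31.3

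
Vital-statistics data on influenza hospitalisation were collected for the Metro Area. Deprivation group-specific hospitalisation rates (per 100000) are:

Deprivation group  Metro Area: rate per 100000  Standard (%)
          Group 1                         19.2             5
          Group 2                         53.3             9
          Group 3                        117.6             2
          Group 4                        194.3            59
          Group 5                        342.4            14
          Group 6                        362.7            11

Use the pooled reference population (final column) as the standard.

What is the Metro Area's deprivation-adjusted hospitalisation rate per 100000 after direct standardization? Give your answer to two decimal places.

Standard weights: 0.05, 0.09, 0.02, 0.59, 0.14, 0.11.
Standardized rate: 0.0500×19.2 + 0.0900×53.3 + 0.0200×117.6 + 0.5900×194.3 + 0.1400×342.4 + 0.1100×362.7 = 210.5790 per 100000.

210.58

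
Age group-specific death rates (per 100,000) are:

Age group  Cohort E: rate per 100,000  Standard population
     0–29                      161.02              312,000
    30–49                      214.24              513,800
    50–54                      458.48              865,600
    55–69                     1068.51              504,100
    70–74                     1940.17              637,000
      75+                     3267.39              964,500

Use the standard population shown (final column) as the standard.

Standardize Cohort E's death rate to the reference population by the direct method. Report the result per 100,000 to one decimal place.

Standard total = 3,797,000; weights = 0.0822, 0.1353, 0.2280, 0.1328, 0.1678, 0.2540.
Standardized rate: 0.0822×161.02 + 0.1353×214.24 + 0.2280×458.48 + 0.1328×1068.51 + 0.1678×1940.17 + 0.2540×3267.39 = 1444.0603 per 100,000.

1444.1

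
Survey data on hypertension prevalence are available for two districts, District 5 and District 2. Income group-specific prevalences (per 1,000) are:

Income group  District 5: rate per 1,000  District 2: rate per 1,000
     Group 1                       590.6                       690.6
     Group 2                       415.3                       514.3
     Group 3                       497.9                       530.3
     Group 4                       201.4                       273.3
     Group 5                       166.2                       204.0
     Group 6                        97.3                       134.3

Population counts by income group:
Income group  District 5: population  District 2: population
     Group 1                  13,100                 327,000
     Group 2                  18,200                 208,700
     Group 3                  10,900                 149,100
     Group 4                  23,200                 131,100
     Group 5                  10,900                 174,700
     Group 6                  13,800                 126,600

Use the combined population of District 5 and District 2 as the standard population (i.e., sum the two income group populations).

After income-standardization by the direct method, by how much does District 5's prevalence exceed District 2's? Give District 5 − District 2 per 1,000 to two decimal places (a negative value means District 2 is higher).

Combined standard total = 1,207,300; weights = 0.2817, 0.1879, 0.1325, 0.1278, 0.1537, 0.1163.
District 5: 0.2817×590.6 + 0.1879×415.3 + 0.1325×497.9 + 0.1278×201.4 + 0.1537×166.2 + 0.1163×97.3 = 373.0161 per 1,000.
District 2: 0.2817×690.6 + 0.1879×514.3 + 0.1325×530.3 + 0.1278×273.3 + 0.1537×204.0 + 0.1163×134.3 = 443.3894 per 1,000.
Difference = 373.0161 − 443.3894 = -70.3734.

-70.37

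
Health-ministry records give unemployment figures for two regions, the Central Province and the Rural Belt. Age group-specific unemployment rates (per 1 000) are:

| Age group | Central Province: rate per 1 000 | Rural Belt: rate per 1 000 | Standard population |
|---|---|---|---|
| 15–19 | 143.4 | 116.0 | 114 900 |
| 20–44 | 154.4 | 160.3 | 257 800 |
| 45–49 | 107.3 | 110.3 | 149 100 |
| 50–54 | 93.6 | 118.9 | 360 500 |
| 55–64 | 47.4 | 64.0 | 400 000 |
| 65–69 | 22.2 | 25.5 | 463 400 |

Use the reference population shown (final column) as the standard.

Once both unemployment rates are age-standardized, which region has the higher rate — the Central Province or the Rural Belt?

Standard total = 1 745 700; weights = 0.0658, 0.1477, 0.0854, 0.2065, 0.2291, 0.2655.
The Central Province: 0.0658×143.4 + 0.1477×154.4 + 0.0854×107.3 + 0.2065×93.6 + 0.2291×47.4 + 0.2655×22.2 = 77.4874 per 1 000.
The Rural Belt: 0.0658×116.0 + 0.1477×160.3 + 0.0854×110.3 + 0.2065×118.9 + 0.2291×64.0 + 0.2655×25.5 = 86.7157 per 1 000.

Rural Belt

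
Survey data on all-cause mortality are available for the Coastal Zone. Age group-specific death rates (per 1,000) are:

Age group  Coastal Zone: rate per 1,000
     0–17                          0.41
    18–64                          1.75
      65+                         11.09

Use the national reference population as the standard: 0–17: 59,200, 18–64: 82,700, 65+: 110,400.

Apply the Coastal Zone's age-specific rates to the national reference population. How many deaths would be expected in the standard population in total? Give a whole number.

1393

Expected deaths = Σ (standard pop × age-specific rate ÷ 1,000)
= 59,200×0.41/1,000 + 82,700×1.75/1,000 + 110,400×11.09/1,000
= 24.27 + 144.72 + 1224.34 = 1393.33.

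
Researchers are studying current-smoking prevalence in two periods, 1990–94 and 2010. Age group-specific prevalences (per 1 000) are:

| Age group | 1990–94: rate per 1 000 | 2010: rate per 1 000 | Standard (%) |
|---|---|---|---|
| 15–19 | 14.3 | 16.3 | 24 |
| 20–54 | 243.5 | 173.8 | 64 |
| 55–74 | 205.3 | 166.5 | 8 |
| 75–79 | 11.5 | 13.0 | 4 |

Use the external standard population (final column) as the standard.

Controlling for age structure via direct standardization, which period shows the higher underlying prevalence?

1990–94

Standard weights: 0.24, 0.64, 0.08, 0.04.
1990–94: 0.2400×14.3 + 0.6400×243.5 + 0.0800×205.3 + 0.0400×11.5 = 176.1560 per 1 000.
2010: 0.2400×16.3 + 0.6400×173.8 + 0.0800×166.5 + 0.0400×13.0 = 128.9840 per 1 000.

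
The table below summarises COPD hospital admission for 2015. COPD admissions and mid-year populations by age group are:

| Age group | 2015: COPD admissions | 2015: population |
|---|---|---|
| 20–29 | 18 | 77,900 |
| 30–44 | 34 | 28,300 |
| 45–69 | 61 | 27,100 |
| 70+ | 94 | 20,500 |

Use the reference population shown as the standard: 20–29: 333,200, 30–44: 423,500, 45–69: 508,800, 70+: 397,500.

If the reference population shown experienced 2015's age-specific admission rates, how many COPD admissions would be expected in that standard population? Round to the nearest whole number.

Age-specific rates per 10,000 for 2015: 2.31, 12.01, 22.51, 45.85.
Expected COPD admissions = Σ (standard pop × age-specific rate ÷ 10,000)
= 333,200×2.31/10,000 + 423,500×12.01/10,000 + 508,800×22.51/10,000 + 397,500×45.85/10,000
= 76.99 + 508.80 + 1145.27 + 1822.68 = 3553.74.

3554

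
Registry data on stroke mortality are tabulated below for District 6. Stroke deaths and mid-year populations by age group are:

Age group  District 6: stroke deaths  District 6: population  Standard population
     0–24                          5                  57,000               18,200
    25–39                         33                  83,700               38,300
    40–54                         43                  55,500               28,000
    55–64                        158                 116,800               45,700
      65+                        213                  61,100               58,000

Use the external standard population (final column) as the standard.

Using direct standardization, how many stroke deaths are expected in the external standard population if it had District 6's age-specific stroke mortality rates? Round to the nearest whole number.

302

Age-specific rates per 100,000 for District 6: 8.77, 39.43, 77.48, 135.27, 348.61.
Expected stroke deaths = Σ (standard pop × age-specific rate ÷ 100,000)
= 18,200×8.77/100,000 + 38,300×39.43/100,000 + 28,000×77.48/100,000 + 45,700×135.27/100,000 + 58,000×348.61/100,000
= 1.60 + 15.10 + 21.69 + 61.82 + 202.19 = 302.40.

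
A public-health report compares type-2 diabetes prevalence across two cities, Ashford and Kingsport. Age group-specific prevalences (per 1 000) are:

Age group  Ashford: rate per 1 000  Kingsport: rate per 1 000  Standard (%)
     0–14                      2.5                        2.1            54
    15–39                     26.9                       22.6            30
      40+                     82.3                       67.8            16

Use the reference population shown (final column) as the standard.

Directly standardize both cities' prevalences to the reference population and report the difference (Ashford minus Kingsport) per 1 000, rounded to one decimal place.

Standard weights: 0.54, 0.30, 0.16.
Ashford: 0.5400×2.5 + 0.3000×26.9 + 0.1600×82.3 = 22.5880 per 1 000.
Kingsport: 0.5400×2.1 + 0.3000×22.6 + 0.1600×67.8 = 18.7620 per 1 000.
Difference = 22.5880 − 18.7620 = 3.8260.

3.8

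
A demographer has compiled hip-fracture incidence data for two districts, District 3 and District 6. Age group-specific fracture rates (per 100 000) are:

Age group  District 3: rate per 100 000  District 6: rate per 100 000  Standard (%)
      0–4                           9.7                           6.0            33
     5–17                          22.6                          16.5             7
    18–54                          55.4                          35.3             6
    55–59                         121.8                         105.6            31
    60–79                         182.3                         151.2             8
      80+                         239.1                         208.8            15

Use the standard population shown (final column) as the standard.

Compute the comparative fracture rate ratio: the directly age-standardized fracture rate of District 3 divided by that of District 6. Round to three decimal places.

Standard weights: 0.33, 0.07, 0.06, 0.31, 0.08, 0.15.
District 3: 0.3300×9.7 + 0.0700×22.6 + 0.0600×55.4 + 0.3100×121.8 + 0.0800×182.3 + 0.1500×239.1 = 96.3140 per 100 000.
District 6: 0.3300×6.0 + 0.0700×16.5 + 0.0600×35.3 + 0.3100×105.6 + 0.0800×151.2 + 0.1500×208.8 = 81.4050 per 100 000.
Ratio = 96.3140 ÷ 81.4050 = 1.18315.

1.183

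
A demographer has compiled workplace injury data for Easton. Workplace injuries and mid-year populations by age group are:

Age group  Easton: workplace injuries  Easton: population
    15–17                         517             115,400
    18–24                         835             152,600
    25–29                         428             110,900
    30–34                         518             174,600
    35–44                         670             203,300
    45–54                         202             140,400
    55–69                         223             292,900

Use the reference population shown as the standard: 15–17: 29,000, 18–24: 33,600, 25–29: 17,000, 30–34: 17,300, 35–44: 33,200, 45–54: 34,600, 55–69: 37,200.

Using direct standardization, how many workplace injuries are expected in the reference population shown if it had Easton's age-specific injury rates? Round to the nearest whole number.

618

Age-specific rates per 10,000 for Easton: 44.80, 54.72, 38.59, 29.67, 32.96, 14.39, 7.61.
Expected workplace injuries = Σ (standard pop × age-specific rate ÷ 10,000)
= 29,000×44.80/10,000 + 33,600×54.72/10,000 + 17,000×38.59/10,000 + 17,300×29.67/10,000 + 33,200×32.96/10,000 + 34,600×14.39/10,000 + 37,200×7.61/10,000
= 129.92 + 183.85 + 65.61 + 51.33 + 109.41 + 49.78 + 28.32 = 618.23.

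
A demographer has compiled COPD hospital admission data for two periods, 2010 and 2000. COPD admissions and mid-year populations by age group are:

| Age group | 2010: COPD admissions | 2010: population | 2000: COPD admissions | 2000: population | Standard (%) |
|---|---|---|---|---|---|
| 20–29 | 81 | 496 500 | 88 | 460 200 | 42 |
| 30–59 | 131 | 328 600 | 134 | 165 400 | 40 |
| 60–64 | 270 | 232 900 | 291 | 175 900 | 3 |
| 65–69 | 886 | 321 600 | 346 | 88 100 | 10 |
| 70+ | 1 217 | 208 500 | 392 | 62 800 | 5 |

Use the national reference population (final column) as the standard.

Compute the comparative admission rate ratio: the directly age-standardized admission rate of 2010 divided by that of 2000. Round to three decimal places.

Age-specific rates per 10 000 for 2010: 1.63, 3.99, 11.59, 27.55, 58.37.
For 2000: 1.91, 8.10, 16.54, 39.27, 62.42.
Standard weights: 0.42, 0.40, 0.03, 0.10, 0.05.
2010: 0.4200×1.63 + 0.4000×3.99 + 0.0300×11.59 + 0.1000×27.55 + 0.0500×58.37 = 8.3011 per 10 000.
2000: 0.4200×1.91 + 0.4000×8.10 + 0.0300×16.54 + 0.1000×39.27 + 0.0500×62.42 = 11.5884 per 10 000.
Ratio = 8.3011 ÷ 11.5884 = 0.71632.

0.716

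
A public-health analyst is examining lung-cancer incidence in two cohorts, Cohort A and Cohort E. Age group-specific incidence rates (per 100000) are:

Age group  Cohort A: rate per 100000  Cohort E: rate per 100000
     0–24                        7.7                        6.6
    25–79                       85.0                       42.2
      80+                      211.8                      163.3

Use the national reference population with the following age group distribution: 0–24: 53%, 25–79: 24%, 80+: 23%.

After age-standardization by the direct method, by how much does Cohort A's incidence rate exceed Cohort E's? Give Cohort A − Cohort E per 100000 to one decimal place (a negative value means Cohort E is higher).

Standard weights: 0.53, 0.24, 0.23.
Cohort A: 0.5300×7.7 + 0.2400×85.0 + 0.2300×211.8 = 73.1950 per 100000.
Cohort E: 0.5300×6.6 + 0.2400×42.2 + 0.2300×163.3 = 51.1850 per 100000.
Difference = 73.1950 − 51.1850 = 22.0100.

22.0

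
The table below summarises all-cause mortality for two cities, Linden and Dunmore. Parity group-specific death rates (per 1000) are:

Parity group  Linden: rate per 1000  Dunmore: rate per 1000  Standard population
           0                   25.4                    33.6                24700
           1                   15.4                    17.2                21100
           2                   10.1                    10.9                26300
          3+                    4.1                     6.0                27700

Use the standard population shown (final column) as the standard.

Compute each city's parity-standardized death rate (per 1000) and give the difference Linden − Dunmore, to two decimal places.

-3.15

Standard total = 99800; weights = 0.2475, 0.2114, 0.2635, 0.2776.
Linden: 0.2475×25.4 + 0.2114×15.4 + 0.2635×10.1 + 0.2776×4.1 = 13.3419 per 1000.
Dunmore: 0.2475×33.6 + 0.2114×17.2 + 0.2635×10.9 + 0.2776×6.0 = 16.4901 per 1000.
Difference = 13.3419 − 16.4901 = -3.1482.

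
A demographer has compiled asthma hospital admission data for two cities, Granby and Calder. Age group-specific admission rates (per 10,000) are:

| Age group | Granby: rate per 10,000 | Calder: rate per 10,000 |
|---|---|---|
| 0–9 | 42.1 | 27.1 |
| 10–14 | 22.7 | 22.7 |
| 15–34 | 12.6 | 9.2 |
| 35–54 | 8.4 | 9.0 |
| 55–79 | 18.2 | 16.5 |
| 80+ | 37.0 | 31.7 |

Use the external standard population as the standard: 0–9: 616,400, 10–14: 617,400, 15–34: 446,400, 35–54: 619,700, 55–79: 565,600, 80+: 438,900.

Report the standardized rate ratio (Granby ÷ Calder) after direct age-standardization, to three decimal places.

Standard total = 3,304,400; weights = 0.1865, 0.1868, 0.1351, 0.1875, 0.1712, 0.1328.
Granby: 0.1865×42.1 + 0.1868×22.7 + 0.1351×12.6 + 0.1875×8.4 + 0.1712×18.2 + 0.1328×37.0 = 23.4018 per 10,000.
Calder: 0.1865×27.1 + 0.1868×22.7 + 0.1351×9.2 + 0.1875×9.0 + 0.1712×16.5 + 0.1328×31.7 = 19.2619 per 10,000.
Ratio = 23.4018 ÷ 19.2619 = 1.21492.

1.215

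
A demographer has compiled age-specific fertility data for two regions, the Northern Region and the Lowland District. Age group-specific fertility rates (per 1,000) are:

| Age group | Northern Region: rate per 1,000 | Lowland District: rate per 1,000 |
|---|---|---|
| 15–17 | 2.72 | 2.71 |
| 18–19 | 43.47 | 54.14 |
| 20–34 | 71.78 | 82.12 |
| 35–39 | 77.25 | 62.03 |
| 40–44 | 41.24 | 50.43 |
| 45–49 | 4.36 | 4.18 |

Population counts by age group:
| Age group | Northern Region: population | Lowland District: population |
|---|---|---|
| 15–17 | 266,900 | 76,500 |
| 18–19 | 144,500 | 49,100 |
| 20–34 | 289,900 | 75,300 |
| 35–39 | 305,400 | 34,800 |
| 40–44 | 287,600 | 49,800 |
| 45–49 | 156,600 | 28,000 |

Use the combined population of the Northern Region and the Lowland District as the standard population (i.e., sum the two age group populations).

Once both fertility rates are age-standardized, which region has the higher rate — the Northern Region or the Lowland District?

Lowland District

Combined standard total = 1,764,400; weights = 0.1946, 0.1097, 0.2070, 0.1928, 0.1912, 0.1046.
The Northern Region: 0.1946×2.72 + 0.1097×43.47 + 0.2070×71.78 + 0.1928×77.25 + 0.1912×41.24 + 0.1046×4.36 = 43.3935 per 1,000.
The Lowland District: 0.1946×2.71 + 0.1097×54.14 + 0.2070×82.12 + 0.1928×62.03 + 0.1912×50.43 + 0.1046×4.18 = 45.5065 per 1,000.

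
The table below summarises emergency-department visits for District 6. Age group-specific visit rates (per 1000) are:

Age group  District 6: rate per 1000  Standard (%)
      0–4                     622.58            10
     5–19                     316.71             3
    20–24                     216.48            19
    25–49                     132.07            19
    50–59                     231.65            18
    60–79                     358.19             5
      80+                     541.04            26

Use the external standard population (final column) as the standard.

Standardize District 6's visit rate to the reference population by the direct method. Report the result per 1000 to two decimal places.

Standard weights: 0.10, 0.03, 0.19, 0.19, 0.18, 0.05, 0.26.
Standardized rate: 0.1000×622.58 + 0.0300×316.71 + 0.1900×216.48 + 0.1900×132.07 + 0.1800×231.65 + 0.0500×358.19 + 0.2600×541.04 = 338.2607 per 1000.

338.26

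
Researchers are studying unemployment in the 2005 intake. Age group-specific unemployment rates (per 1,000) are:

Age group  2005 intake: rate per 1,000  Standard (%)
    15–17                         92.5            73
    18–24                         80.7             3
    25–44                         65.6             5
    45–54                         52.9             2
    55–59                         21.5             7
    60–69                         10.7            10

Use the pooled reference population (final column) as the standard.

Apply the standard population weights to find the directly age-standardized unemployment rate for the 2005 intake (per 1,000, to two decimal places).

Standard weights: 0.73, 0.03, 0.05, 0.02, 0.07, 0.10.
Standardized rate: 0.7300×92.5 + 0.0300×80.7 + 0.0500×65.6 + 0.0200×52.9 + 0.0700×21.5 + 0.1000×10.7 = 76.8590 per 1,000.

76.86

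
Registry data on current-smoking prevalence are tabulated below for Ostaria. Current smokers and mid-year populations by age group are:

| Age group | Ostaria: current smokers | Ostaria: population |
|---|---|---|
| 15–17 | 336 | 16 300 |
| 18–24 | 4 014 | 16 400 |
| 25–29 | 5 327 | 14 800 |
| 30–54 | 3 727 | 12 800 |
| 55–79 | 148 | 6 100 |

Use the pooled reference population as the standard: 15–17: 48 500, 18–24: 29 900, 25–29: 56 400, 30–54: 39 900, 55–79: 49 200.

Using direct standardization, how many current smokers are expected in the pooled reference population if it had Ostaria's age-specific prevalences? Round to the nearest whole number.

Age-specific rates per 1 000 for Ostaria: 20.613, 244.756, 359.932, 291.172, 24.262.
Expected current smokers = Σ (standard pop × age-specific rate ÷ 1 000)
= 48 500×20.613/1 000 + 29 900×244.756/1 000 + 56 400×359.932/1 000 + 39 900×291.172/1 000 + 49 200×24.262/1 000
= 999.75 + 7318.21 + 20300.19 + 11617.76 + 1193.70 = 41429.61.

41430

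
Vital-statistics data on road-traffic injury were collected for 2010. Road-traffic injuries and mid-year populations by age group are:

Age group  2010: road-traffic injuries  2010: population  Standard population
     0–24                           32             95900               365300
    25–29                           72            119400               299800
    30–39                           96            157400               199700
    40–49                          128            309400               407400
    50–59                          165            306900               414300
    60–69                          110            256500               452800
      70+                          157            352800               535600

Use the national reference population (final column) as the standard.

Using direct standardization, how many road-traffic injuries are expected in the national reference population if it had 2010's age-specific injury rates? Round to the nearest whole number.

1248

Age-specific rates per 100000 for 2010: 33.37, 60.30, 60.99, 41.37, 53.76, 42.88, 44.50.
Expected road-traffic injuries = Σ (standard pop × age-specific rate ÷ 100000)
= 365300×33.37/100000 + 299800×60.30/100000 + 199700×60.99/100000 + 407400×41.37/100000 + 414300×53.76/100000 + 452800×42.88/100000 + 535600×44.50/100000
= 121.89 + 180.78 + 121.80 + 168.54 + 222.74 + 194.18 + 238.35 = 1248.29.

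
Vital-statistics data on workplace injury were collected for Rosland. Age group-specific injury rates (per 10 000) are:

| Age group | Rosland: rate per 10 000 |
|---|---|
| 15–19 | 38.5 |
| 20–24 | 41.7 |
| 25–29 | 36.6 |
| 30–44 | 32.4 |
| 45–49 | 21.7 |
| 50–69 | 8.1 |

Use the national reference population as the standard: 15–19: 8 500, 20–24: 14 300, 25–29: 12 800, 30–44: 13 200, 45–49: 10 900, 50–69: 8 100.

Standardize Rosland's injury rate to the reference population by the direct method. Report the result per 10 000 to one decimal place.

Standard total = 67 800; weights = 0.1254, 0.2109, 0.1888, 0.1947, 0.1608, 0.1195.
Standardized rate: 0.1254×38.5 + 0.2109×41.7 + 0.1888×36.6 + 0.1947×32.4 + 0.1608×21.7 + 0.1195×8.1 = 31.2959 per 10 000.

31.3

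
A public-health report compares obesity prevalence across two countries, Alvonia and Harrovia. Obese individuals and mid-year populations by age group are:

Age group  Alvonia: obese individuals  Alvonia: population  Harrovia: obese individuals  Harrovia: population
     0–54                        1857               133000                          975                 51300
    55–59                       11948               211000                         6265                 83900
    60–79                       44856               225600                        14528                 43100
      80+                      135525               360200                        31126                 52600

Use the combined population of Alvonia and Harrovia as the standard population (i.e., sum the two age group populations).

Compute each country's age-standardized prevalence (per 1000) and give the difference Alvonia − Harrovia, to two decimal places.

Age-specific rates per 1000 for Alvonia: 13.962, 56.626, 198.830, 376.249.
For Harrovia: 19.006, 74.672, 337.077, 591.749.
Combined standard total = 1160700; weights = 0.1588, 0.2541, 0.2315, 0.3556.
Alvonia: 0.1588×13.962 + 0.2541×56.626 + 0.2315×198.830 + 0.3556×376.249 = 196.4448 per 1000.
Harrovia: 0.1588×19.006 + 0.2541×74.672 + 0.2315×337.077 + 0.3556×591.749 = 310.4765 per 1000.
Difference = 196.4448 − 310.4765 = -114.0318.

-114.03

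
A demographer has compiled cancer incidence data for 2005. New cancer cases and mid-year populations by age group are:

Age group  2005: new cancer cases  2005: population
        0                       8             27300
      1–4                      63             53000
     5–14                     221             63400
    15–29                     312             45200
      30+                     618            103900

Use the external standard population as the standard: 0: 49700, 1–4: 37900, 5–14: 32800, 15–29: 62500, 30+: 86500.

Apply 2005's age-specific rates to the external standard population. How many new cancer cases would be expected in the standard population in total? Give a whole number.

1120

Age-specific rates per 100000 for 2005: 29.30, 118.87, 348.58, 690.27, 594.80.
Expected new cancer cases = Σ (standard pop × age-specific rate ÷ 100000)
= 49700×29.30/100000 + 37900×118.87/100000 + 32800×348.58/100000 + 62500×690.27/100000 + 86500×594.80/100000
= 14.56 + 45.05 + 114.33 + 431.42 + 514.50 = 1119.87.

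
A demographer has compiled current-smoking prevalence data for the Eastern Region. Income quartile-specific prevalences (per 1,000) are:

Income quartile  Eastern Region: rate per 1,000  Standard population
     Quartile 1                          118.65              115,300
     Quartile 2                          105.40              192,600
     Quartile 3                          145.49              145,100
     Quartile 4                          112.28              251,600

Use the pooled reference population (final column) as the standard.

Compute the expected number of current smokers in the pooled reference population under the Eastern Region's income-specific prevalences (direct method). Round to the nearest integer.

83341

Expected current smokers = Σ (standard pop × income-specific rate ÷ 1,000)
= 115,300×118.65/1,000 + 192,600×105.40/1,000 + 145,100×145.49/1,000 + 251,600×112.28/1,000
= 13680.34 + 20300.04 + 21110.60 + 28249.65 = 83340.63.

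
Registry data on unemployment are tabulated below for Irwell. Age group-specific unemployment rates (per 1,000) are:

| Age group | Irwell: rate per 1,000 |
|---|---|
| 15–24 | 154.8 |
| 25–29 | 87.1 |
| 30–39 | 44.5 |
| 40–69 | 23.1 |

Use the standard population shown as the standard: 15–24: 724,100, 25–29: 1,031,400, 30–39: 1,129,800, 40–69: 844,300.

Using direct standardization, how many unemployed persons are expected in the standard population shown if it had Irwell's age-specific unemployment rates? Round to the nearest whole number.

Expected unemployed persons = Σ (standard pop × age-specific rate ÷ 1,000)
= 724,100×154.8/1,000 + 1,031,400×87.1/1,000 + 1,129,800×44.5/1,000 + 844,300×23.1/1,000
= 112090.68 + 89834.94 + 50276.10 + 19503.33 = 271705.05.

271705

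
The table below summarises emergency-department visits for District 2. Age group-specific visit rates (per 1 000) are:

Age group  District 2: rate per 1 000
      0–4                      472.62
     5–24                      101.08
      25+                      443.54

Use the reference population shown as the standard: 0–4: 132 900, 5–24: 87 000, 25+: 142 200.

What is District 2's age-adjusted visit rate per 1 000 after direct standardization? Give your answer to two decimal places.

Standard total = 362 100; weights = 0.3670, 0.2403, 0.3927.
Standardized rate: 0.3670×472.62 + 0.2403×101.08 + 0.3927×443.54 = 371.9319 per 1 000.

371.93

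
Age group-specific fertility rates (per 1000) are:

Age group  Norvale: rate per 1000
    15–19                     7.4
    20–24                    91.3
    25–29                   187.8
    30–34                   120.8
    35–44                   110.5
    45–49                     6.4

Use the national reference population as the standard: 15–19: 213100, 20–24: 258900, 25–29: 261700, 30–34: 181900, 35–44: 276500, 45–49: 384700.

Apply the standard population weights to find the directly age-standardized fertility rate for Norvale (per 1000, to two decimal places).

Standard total = 1576800; weights = 0.1351, 0.1642, 0.1660, 0.1154, 0.1754, 0.2440.
Standardized rate: 0.1351×7.4 + 0.1642×91.3 + 0.1660×187.8 + 0.1154×120.8 + 0.1754×110.5 + 0.2440×6.4 = 82.0336 per 1000.

82.03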